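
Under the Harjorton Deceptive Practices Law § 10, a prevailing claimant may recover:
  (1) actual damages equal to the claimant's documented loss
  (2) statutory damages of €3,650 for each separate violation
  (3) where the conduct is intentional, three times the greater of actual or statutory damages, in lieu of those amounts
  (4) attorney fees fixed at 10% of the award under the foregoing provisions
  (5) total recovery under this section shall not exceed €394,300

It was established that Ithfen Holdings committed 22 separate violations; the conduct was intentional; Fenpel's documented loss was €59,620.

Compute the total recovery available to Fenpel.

Statutory damages: 22 × €3,650 = €80,300
Greater of actual damages (€59,620) or statutory damages (€80,300): €80,300
Trebled: 3 × €80,300 = €240,900
Attorney fees: 10% of €240,900 = €24,090
Total before cap: €240,900 + €24,090 = €264,990
Cap at €394,300: €264,990 is within the cap, no reduction.

€264,990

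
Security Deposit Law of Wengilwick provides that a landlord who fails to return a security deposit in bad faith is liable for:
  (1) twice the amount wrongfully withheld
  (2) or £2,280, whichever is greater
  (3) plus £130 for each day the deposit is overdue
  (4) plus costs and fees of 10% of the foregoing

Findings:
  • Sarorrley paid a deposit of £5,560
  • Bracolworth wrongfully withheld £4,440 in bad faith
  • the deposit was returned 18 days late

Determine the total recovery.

£12,342

Doubled: 2 × £4,440 = £8,880
Minimum £2,280: £8,880 meets the minimum, no increase.
Late-return penalty: 18 × £130 = £2,340
Damages plus late penalty: £8,880 + £2,340 = £11,220
Costs and fees: 10% of £11,220 = £1,122
Total recovery: £11,220 + £1,122 = £12,342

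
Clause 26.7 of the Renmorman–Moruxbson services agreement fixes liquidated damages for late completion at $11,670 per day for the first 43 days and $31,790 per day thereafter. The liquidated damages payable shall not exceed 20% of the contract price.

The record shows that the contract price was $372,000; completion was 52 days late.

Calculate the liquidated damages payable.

First 43 days: 43 × $11,670 = $501,810
Remaining days: (52 − 43) × $31,790 = $286,110
Accrued per-day damages: $501,810 + $286,110 = $787,920
Cap: 20% of $372,000 = $74,400
Cap at $74,400: $787,920 exceeds the cap → $74,400

$74,400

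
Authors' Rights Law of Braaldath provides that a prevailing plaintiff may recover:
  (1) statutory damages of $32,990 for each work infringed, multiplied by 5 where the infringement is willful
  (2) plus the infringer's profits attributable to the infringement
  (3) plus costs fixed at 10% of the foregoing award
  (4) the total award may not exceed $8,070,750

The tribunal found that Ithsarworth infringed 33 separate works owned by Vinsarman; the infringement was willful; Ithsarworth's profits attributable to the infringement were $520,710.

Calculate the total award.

$6,560,466

Statutory damages: 33 × $32,990 = $1,088,670
Multiplied by 5: 5 × $1,088,670 = $5,443,350
Combined award: $5,443,350 + $520,710 = $5,964,060
Costs: 10% of $5,964,060 = $596,406
Award plus costs: $5,964,060 + $596,406 = $6,560,466
Cap at $8,070,750: $6,560,466 is within the cap, no reduction.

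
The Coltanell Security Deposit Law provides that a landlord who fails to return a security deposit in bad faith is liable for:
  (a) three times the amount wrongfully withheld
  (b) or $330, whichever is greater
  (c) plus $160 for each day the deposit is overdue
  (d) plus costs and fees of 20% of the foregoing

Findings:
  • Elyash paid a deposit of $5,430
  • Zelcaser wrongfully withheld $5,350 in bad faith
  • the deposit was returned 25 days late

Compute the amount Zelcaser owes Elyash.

Trebled: 3 × $5,350 = $16,050
Minimum $330: $16,050 meets the minimum, no increase.
Late-return penalty: 25 × $160 = $4,000
Damages plus late penalty: $16,050 + $4,000 = $20,050
Costs and fees: 20% of $20,050 = $4,010
Total recovery: $20,050 + $4,010 = $24,060

$24,060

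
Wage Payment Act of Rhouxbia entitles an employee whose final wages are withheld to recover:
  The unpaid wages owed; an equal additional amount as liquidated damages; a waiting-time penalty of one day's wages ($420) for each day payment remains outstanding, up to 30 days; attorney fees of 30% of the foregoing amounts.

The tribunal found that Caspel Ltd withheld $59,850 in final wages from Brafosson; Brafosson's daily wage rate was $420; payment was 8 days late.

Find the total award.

$159,978

Liquidated damages (equal amount): $59,850
Penalty days: min(8, 30) = 8
Waiting-time penalty: 8 × $420 = $3,360
Subtotal: $59,850 + $59,850 + $3,360 = $123,060
Attorney fees: 30% of $123,060 = $36,918
Total award: $123,060 + $36,918 = $159,978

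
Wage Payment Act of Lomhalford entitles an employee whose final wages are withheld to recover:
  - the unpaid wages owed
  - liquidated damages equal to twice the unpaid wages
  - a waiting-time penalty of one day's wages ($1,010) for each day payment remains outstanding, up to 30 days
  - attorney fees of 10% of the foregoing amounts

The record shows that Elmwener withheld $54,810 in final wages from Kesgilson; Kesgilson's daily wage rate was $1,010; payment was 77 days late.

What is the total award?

Doubled: 2 × $54,810 = $109,620
Penalty days: min(77, 30) = 30
Waiting-time penalty: 30 × $1,010 = $30,300
Subtotal: $54,810 + $109,620 + $30,300 = $194,730
Attorney fees: 10% of $194,730 = $19,473
Total award: $194,730 + $19,473 = $214,203

$214,203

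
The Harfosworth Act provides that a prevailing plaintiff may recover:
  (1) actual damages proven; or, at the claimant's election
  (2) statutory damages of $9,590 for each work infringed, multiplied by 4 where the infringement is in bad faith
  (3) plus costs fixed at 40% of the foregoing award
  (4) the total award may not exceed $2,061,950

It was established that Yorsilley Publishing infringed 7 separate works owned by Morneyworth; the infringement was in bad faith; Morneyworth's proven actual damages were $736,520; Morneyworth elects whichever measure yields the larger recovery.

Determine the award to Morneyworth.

Statutory damages: 7 × $9,590 = $67,130
Multiplied by 4: 4 × $67,130 = $268,520
Greater of actual damages ($736,520) or enhanced statutory damages ($268,520): $736,520
Costs: 40% of $736,520 = $294,608
Award plus costs: $736,520 + $294,608 = $1,031,128
Cap at $2,061,950: $1,031,128 is within the cap, no reduction.

$1,031,128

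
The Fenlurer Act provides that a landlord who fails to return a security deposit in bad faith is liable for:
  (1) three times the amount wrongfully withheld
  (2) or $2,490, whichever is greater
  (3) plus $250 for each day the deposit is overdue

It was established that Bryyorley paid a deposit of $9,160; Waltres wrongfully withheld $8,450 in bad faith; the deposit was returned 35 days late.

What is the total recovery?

$34,100

Trebled: 3 × $8,450 = $25,350
Minimum $2,490: $25,350 meets the minimum, no increase.
Late-return penalty: 35 × $250 = $8,750
Damages plus late penalty: $25,350 + $8,750 = $34,100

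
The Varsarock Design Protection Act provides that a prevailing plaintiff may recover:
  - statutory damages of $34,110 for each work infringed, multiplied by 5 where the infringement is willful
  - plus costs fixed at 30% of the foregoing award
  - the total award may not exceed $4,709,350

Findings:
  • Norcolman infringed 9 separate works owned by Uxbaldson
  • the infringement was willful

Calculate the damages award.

$1,995,435

Statutory damages: 9 × $34,110 = $306,990
Multiplied by 5: 5 × $306,990 = $1,534,950
Costs: 30% of $1,534,950 = $460,485
Award plus costs: $1,534,950 + $460,485 = $1,995,435
Cap at $4,709,350: $1,995,435 is within the cap, no reduction.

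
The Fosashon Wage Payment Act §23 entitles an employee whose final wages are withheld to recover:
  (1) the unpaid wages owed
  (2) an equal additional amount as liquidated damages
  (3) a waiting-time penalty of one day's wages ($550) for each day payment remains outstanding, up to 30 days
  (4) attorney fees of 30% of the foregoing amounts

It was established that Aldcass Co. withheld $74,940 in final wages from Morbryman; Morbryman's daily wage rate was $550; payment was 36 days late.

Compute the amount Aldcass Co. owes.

$216,294

Liquidated damages (equal amount): $74,940
Penalty days: min(36, 30) = 30
Waiting-time penalty: 30 × $550 = $16,500
Subtotal: $74,940 + $74,940 + $16,500 = $166,380
Attorney fees: 30% of $166,380 = $49,914
Total award: $166,380 + $49,914 = $216,294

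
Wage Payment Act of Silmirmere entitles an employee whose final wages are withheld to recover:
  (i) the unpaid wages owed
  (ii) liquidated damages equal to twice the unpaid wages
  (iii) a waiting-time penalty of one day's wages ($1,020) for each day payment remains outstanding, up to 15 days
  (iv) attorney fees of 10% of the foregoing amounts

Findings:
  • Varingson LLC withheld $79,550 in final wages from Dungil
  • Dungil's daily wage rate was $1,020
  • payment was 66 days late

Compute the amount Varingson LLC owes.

$279,345

Doubled: 2 × $79,550 = $159,100
Penalty days: min(66, 15) = 15
Waiting-time penalty: 15 × $1,020 = $15,300
Subtotal: $79,550 + $159,100 + $15,300 = $253,950
Attorney fees: 10% of $253,950 = $25,395
Total award: $253,950 + $25,395 = $279,345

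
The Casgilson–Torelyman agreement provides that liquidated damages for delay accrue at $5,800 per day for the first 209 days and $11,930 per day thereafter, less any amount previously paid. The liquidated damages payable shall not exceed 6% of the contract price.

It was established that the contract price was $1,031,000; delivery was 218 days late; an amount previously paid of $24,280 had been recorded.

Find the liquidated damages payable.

First 209 days: 209 × $5,800 = $1,212,200
Remaining days: (218 − 209) × $11,930 = $107,370
Accrued per-day damages: $1,212,200 + $107,370 = $1,319,570
Less amount previously paid: $1,319,570 − $24,280 = $1,295,290
Cap: 6% of $1,031,000 = $61,860
Cap at $61,860: $1,295,290 exceeds the cap → $61,860

$61,860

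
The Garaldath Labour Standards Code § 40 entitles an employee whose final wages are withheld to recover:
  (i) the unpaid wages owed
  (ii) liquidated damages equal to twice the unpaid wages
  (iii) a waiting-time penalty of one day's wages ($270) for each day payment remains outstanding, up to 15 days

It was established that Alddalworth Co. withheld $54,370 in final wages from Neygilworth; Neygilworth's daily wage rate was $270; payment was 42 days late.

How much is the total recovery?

Doubled: 2 × $54,370 = $108,740
Penalty days: min(42, 15) = 15
Waiting-time penalty: 15 × $270 = $4,050
Total award: $54,370 + $108,740 + $4,050 = $167,160

$167,160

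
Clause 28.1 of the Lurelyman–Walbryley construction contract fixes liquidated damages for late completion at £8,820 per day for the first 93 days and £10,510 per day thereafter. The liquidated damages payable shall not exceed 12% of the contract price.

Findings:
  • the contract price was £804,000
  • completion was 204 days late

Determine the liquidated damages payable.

First 93 days: 93 × £8,820 = £820,260
Remaining days: (204 − 93) × £10,510 = £1,166,610
Accrued per-day damages: £820,260 + £1,166,610 = £1,986,870
Cap: 12% of £804,000 = £96,480
Cap at £96,480: £1,986,870 exceeds the cap → £96,480

£96,480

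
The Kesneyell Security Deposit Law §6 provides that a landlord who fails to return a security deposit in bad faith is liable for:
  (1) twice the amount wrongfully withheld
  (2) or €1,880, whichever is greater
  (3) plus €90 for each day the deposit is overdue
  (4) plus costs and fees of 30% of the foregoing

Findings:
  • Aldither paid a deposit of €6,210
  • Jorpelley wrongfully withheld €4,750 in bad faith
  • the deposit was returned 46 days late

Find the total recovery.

€17,732

Doubled: 2 × €4,750 = €9,500
Minimum €1,880: €9,500 meets the minimum, no increase.
Late-return penalty: 46 × €90 = €4,140
Damages plus late penalty: €9,500 + €4,140 = €13,640
Costs and fees: 30% of €13,640 = €4,092
Total recovery: €13,640 + €4,092 = €17,732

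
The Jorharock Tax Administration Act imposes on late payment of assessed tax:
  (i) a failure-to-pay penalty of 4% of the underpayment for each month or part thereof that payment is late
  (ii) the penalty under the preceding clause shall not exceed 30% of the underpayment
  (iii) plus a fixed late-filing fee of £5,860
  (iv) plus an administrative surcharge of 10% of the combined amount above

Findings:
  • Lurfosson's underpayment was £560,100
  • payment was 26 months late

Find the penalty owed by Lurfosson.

Accrued rate: 4% × 26 = 104%, capped at 30% → 30%
Failure-to-pay penalty: 30% of £560,100 = £168,030
Penalty before surcharge: £168,030 + £5,860 = £173,890
Administrative surcharge: 10% of £173,890 = £17,389
Total penalty: £173,890 + £17,389 = £191,279

£191,279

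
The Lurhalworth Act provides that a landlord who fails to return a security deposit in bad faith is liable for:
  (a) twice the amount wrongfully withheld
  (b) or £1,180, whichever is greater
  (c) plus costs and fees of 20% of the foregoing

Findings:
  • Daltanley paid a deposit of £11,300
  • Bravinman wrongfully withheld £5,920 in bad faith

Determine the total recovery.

£14,208

Doubled: 2 × £5,920 = £11,840
Minimum £1,180: £11,840 meets the minimum, no increase.
Costs and fees: 20% of £11,840 = £2,368
Total recovery: £11,840 + £2,368 = £14,208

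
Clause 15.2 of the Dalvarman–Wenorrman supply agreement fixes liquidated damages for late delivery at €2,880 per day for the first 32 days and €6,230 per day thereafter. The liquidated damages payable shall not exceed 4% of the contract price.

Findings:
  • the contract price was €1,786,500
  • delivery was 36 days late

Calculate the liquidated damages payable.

First 32 days: 32 × €2,880 = €92,160
Remaining days: (36 − 32) × €6,230 = €24,920
Accrued per-day damages: €92,160 + €24,920 = €117,080
Cap: 4% of €1,786,500 = €71,460
Cap at €71,460: €117,080 exceeds the cap → €71,460

€71,460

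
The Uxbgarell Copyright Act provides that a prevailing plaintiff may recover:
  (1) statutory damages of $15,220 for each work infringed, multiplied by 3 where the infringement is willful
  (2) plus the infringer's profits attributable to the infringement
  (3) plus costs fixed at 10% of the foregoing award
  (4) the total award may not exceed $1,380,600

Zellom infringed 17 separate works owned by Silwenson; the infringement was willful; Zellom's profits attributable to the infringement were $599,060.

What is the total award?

$1,380,600

Statutory damages: 17 × $15,220 = $258,740
Trebled: 3 × $258,740 = $776,220
Combined award: $776,220 + $599,060 = $1,375,280
Costs: 10% of $1,375,280 = $137,528
Award plus costs: $1,375,280 + $137,528 = $1,512,808
Cap at $1,380,600: $1,512,808 exceeds the cap → $1,380,600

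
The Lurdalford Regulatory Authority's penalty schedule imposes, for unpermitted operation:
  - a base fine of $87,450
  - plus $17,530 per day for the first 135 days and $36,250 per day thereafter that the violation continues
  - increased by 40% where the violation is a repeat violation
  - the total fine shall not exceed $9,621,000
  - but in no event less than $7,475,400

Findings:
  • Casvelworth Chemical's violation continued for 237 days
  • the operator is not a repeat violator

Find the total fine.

First 135 days: 135 × $17,530 = $2,366,550
Remaining days: (237 − 135) × $36,250 = $3,697,500
Per-day component: $2,366,550 + $3,697,500 = $6,064,050
Base plus per-day: $87,450 + $6,064,050 = $6,151,500
The operator is not a repeat violator: no 40% increase.
Cap at $9,621,000: $6,151,500 is within the cap, no reduction.
Minimum $7,475,400: $6,151,500 is below the minimum → $7,475,400

$7,475,400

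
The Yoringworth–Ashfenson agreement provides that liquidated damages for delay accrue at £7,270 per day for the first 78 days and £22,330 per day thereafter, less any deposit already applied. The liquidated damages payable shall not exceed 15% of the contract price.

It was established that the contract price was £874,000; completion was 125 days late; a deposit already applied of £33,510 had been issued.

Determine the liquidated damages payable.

First 78 days: 78 × £7,270 = £567,060
Remaining days: (125 − 78) × £22,330 = £1,049,510
Accrued per-day damages: £567,060 + £1,049,510 = £1,616,570
Less deposit already applied: £1,616,570 − £33,510 = £1,583,060
Cap: 15% of £874,000 = £131,100
Cap at £131,100: £1,583,060 exceeds the cap → £131,100

£131,100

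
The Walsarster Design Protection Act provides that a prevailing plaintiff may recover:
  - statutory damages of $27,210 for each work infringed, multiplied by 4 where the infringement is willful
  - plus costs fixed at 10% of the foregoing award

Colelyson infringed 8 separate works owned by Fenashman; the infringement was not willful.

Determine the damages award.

Award: $239,448

Statutory damages: 8 × $27,210 = $217,680
Infringement not willful: no ×4 enhancement.
Costs: 10% of $217,680 = $21,768
Award plus costs: $217,680 + $21,768 = $239,448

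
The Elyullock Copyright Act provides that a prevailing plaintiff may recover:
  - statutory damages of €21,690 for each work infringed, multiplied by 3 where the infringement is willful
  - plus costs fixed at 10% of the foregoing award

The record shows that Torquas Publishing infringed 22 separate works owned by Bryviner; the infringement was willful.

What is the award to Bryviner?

€1,574,694

Statutory damages: 22 × €21,690 = €477,180
Trebled: 3 × €477,180 = €1,431,540
Costs: 10% of €1,431,540 = €143,154
Award plus costs: €1,431,540 + €143,154 = €1,574,694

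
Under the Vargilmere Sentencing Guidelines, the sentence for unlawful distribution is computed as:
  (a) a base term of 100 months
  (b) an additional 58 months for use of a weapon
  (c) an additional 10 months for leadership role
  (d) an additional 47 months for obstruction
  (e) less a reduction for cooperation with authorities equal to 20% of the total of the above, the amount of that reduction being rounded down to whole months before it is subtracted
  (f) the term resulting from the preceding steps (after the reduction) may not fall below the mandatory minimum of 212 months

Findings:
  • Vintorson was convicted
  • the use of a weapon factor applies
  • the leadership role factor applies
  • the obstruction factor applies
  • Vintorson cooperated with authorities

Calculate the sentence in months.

212 months

Use of a weapon enhancement: +58 months
Leadership role enhancement: +10 months
Obstruction enhancement: +47 months
Adjusted term: 100 months + 58 months + 10 months + 47 months = 215 months
Cooperation with authorities reduction: 20% of 215 months = 43 months (rounded down)
After reduction: 215 − 43 = 172 months
Minimum 212 months: 172 months is below the minimum → 212 months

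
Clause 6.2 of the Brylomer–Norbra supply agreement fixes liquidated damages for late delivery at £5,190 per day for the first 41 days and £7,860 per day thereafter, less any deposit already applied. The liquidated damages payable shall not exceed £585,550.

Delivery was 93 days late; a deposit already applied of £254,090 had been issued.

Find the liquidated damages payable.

Liquidated damages: £367,420

First 41 days: 41 × £5,190 = £212,790
Remaining days: (93 − 41) × £7,860 = £408,720
Accrued per-day damages: £212,790 + £408,720 = £621,510
Less deposit already applied: £621,510 − £254,090 = £367,420
Cap at £585,550: £367,420 is within the cap, no reduction.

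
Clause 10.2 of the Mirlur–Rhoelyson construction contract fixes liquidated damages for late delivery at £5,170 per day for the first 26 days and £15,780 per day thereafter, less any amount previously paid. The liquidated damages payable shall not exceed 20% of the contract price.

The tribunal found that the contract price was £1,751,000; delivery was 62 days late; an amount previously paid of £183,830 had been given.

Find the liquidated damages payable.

£350,200

First 26 days: 26 × £5,170 = £134,420
Remaining days: (62 − 26) × £15,780 = £568,080
Accrued per-day damages: £134,420 + £568,080 = £702,500
Less amount previously paid: £702,500 − £183,830 = £518,670
Cap: 20% of £1,751,000 = £350,200
Cap at £350,200: £518,670 exceeds the cap → £350,200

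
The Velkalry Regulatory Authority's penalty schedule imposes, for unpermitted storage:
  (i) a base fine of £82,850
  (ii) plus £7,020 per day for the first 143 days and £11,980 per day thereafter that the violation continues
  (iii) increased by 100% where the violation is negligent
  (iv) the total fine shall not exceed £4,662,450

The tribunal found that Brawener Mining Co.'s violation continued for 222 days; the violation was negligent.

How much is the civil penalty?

First 143 days: 143 × £7,020 = £1,003,860
Remaining days: (222 − 143) × £11,980 = £946,420
Per-day component: £1,003,860 + £946,420 = £1,950,280
Base plus per-day: £82,850 + £1,950,280 = £2,033,130
Enhancement: 100% of £2,033,130 = £2,033,130
Enhanced fine: £2,033,130 + £2,033,130 = £4,066,260
Cap at £4,662,450: £4,066,260 is within the cap, no reduction.

£4,066,260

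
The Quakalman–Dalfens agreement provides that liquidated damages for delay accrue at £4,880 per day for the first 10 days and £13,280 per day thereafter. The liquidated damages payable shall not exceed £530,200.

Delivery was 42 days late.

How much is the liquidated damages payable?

£473,760

First 10 days: 10 × £4,880 = £48,800
Remaining days: (42 − 10) × £13,280 = £424,960
Accrued per-day damages: £48,800 + £424,960 = £473,760
Cap at £530,200: £473,760 is within the cap, no reduction.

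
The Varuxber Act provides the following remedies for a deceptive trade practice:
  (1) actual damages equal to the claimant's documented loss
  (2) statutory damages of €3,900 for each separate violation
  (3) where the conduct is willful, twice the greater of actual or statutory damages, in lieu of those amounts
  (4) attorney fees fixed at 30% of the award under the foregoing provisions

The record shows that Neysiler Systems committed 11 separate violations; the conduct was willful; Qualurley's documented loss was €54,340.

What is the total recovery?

€141,284

Statutory damages: 11 × €3,900 = €42,900
Greater of actual damages (€54,340) or statutory damages (€42,900): €54,340
Doubled: 2 × €54,340 = €108,680
Attorney fees: 30% of €108,680 = €32,604
Total recovery: €108,680 + €32,604 = €141,284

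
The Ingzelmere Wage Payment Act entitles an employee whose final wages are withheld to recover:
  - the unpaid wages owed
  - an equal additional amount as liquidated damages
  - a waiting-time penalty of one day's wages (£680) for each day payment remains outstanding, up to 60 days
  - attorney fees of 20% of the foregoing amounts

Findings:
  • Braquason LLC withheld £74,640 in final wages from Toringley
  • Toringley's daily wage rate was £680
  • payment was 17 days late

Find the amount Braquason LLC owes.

£193,008

Liquidated damages (equal amount): £74,640
Penalty days: min(17, 60) = 17
Waiting-time penalty: 17 × £680 = £11,560
Subtotal: £74,640 + £74,640 + £11,560 = £160,840
Attorney fees: 20% of £160,840 = £32,168
Total award: £160,840 + £32,168 = £193,008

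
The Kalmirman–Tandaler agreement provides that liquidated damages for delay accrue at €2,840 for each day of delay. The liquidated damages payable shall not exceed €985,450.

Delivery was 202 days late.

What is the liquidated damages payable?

€573,680

Per-day damages: 202 × €2,840 = €573,680
Cap at €985,450: €573,680 is within the cap, no reduction.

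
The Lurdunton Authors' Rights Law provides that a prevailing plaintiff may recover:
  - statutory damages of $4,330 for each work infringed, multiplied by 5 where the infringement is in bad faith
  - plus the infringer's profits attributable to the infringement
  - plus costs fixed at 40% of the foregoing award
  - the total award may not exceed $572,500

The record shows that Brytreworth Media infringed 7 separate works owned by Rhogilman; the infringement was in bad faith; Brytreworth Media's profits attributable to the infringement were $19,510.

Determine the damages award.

Statutory damages: 7 × $4,330 = $30,310
Multiplied by 5: 5 × $30,310 = $151,550
Combined award: $151,550 + $19,510 = $171,060
Costs: 40% of $171,060 = $68,424
Award plus costs: $171,060 + $68,424 = $239,484
Cap at $572,500: $239,484 is within the cap, no reduction.

$239,484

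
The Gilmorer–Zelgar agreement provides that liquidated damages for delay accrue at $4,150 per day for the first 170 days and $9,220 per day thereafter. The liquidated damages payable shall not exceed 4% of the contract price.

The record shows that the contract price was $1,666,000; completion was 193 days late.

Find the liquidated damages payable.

$66,640

First 170 days: 170 × $4,150 = $705,500
Remaining days: (193 − 170) × $9,220 = $212,060
Accrued per-day damages: $705,500 + $212,060 = $917,560
Cap: 4% of $1,666,000 = $66,640
Cap at $66,640: $917,560 exceeds the cap → $66,640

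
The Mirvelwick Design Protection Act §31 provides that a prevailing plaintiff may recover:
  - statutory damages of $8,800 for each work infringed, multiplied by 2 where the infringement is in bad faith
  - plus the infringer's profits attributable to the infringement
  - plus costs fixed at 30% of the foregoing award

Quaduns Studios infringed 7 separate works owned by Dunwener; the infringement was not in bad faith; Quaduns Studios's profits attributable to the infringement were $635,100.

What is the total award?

$905,710

Statutory damages: 7 × $8,800 = $61,600
Infringement not in bad faith: no ×2 enhancement.
Combined award: $61,600 + $635,100 = $696,700
Costs: 30% of $696,700 = $209,010
Award plus costs: $696,700 + $209,010 = $905,710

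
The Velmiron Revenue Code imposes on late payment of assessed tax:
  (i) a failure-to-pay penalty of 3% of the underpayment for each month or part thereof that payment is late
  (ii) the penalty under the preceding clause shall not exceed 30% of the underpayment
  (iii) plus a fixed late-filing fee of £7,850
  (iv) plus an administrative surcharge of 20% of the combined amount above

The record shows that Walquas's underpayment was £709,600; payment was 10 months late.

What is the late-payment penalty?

£264,876

Accrued rate: 3% × 10 = 30%, capped at 30% → 30%
Failure-to-pay penalty: 30% of £709,600 = £212,880
Penalty before surcharge: £212,880 + £7,850 = £220,730
Administrative surcharge: 20% of £220,730 = £44,146
Total penalty: £220,730 + £44,146 = £264,876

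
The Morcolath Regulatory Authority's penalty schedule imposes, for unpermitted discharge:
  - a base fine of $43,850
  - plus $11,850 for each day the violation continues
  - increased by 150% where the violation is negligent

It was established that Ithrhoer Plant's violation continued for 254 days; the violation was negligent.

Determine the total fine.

$7,634,375

Per-day component: 254 × $11,850 = $3,009,900
Base plus per-day: $43,850 + $3,009,900 = $3,053,750
Enhancement: 150% of $3,053,750 = $4,580,625
Enhanced fine: $3,053,750 + $4,580,625 = $7,634,375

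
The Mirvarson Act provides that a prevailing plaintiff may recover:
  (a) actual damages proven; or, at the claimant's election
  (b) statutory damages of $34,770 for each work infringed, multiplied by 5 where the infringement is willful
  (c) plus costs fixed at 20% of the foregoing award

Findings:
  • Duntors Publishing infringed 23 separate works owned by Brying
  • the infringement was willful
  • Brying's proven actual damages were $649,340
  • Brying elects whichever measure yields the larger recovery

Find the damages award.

Award: $4,798,260

Statutory damages: 23 × $34,770 = $799,710
Multiplied by 5: 5 × $799,710 = $3,998,550
Greater of actual damages ($649,340) or enhanced statutory damages ($3,998,550): $3,998,550
Costs: 20% of $3,998,550 = $799,710
Award plus costs: $3,998,550 + $799,710 = $4,798,260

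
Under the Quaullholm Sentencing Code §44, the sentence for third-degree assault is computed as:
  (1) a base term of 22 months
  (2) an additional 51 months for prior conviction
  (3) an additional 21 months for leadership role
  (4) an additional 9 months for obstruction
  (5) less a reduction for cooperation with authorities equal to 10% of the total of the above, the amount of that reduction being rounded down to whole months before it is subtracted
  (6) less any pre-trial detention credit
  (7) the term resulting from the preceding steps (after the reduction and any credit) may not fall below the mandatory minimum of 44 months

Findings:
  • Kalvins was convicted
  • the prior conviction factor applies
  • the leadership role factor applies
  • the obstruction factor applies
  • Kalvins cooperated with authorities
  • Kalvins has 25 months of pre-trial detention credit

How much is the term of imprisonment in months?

Prior conviction enhancement: +51 months
Leadership role enhancement: +21 months
Obstruction enhancement: +9 months
Adjusted term: 22 months + 51 months + 21 months + 9 months = 103 months
Cooperation with authorities reduction: 10% of 103 months = 10 months (rounded down)
After reduction: 103 − 10 = 93 months
Less pre-trial detention credit: 93 months − 25 months = 68 months
Minimum 44 months: 68 months meets the minimum, no increase.

Sentence: 68 months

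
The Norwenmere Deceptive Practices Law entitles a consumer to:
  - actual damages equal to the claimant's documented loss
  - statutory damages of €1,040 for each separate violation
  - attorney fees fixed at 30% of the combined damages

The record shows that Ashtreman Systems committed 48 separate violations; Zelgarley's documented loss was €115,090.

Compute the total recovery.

Statutory damages: 48 × €1,040 = €49,920
Combined damages: €115,090 + €49,920 = €165,010
Attorney fees: 30% of €165,010 = €49,503
Total recovery: €165,010 + €49,503 = €214,513

Total recovery: €214,513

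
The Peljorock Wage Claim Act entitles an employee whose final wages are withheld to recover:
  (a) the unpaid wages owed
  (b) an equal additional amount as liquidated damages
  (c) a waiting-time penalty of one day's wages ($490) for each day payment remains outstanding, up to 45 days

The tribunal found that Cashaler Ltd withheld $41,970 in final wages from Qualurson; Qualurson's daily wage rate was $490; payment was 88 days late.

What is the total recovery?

$105,990

Liquidated damages (equal amount): $41,970
Penalty days: min(88, 45) = 45
Waiting-time penalty: 45 × $490 = $22,050
Total award: $41,970 + $41,970 + $22,050 = $105,990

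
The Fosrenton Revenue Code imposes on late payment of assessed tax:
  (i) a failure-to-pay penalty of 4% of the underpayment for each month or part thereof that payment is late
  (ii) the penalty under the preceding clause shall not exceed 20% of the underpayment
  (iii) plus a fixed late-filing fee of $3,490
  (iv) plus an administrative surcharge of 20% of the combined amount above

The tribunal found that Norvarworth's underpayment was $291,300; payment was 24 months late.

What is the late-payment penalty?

$74,100

Accrued rate: 4% × 24 = 96%, capped at 20% → 20%
Failure-to-pay penalty: 20% of $291,300 = $58,260
Penalty before surcharge: $58,260 + $3,490 = $61,750
Administrative surcharge: 20% of $61,750 = $12,350
Total penalty: $61,750 + $12,350 = $74,100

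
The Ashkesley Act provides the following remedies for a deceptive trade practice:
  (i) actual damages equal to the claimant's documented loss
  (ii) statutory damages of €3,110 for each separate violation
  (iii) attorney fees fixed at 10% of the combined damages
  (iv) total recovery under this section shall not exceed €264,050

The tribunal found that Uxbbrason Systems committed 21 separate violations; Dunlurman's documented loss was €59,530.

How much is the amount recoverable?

Statutory damages: 21 × €3,110 = €65,310
Combined damages: €59,530 + €65,310 = €124,840
Attorney fees: 10% of €124,840 = €12,484
Total before cap: €124,840 + €12,484 = €137,324
Cap at €264,050: €137,324 is within the cap, no reduction.

€137,324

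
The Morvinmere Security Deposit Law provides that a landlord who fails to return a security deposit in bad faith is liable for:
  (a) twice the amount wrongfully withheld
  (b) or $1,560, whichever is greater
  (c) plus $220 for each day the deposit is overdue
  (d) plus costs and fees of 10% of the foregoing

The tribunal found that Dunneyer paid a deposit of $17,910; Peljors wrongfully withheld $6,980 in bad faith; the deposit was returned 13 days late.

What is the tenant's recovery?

Doubled: 2 × $6,980 = $13,960
Minimum $1,560: $13,960 meets the minimum, no increase.
Late-return penalty: 13 × $220 = $2,860
Damages plus late penalty: $13,960 + $2,860 = $16,820
Costs and fees: 10% of $16,820 = $1,682
Total recovery: $16,820 + $1,682 = $18,502

$18,502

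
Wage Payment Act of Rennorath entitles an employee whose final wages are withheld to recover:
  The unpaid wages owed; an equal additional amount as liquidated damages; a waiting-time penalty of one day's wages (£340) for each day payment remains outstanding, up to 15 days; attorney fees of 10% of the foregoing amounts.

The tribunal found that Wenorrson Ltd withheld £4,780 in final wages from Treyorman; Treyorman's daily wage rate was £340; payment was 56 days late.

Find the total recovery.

Liquidated damages (equal amount): £4,780
Penalty days: min(56, 15) = 15
Waiting-time penalty: 15 × £340 = £5,100
Subtotal: £4,780 + £4,780 + £5,100 = £14,660
Attorney fees: 10% of £14,660 = £1,466
Total award: £14,660 + £1,466 = £16,126

£16,126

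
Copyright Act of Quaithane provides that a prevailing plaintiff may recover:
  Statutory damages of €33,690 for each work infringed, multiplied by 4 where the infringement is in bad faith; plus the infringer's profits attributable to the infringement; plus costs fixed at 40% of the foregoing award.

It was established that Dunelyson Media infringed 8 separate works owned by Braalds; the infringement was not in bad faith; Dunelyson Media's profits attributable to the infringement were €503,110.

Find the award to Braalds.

€1,081,682

Statutory damages: 8 × €33,690 = €269,520
Infringement not in bad faith: no ×4 enhancement.
Combined award: €269,520 + €503,110 = €772,630
Costs: 40% of €772,630 = €309,052
Award plus costs: €772,630 + €309,052 = €1,081,682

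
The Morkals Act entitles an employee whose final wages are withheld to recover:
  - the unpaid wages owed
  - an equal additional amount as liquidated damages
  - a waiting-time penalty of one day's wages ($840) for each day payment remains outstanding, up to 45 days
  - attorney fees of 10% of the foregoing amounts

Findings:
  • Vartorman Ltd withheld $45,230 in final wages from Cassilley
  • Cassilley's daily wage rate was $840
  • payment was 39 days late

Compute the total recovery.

Liquidated damages (equal amount): $45,230
Penalty days: min(39, 45) = 39
Waiting-time penalty: 39 × $840 = $32,760
Subtotal: $45,230 + $45,230 + $32,760 = $123,220
Attorney fees: 10% of $123,220 = $12,322
Total award: $123,220 + $12,322 = $135,542

$135,542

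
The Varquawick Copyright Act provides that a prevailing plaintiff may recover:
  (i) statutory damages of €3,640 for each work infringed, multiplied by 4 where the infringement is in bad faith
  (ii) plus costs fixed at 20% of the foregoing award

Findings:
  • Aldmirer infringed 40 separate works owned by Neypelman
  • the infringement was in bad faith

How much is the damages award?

Statutory damages: 40 × €3,640 = €145,600
Multiplied by 4: 4 × €145,600 = €582,400
Costs: 20% of €582,400 = €116,480
Award plus costs: €582,400 + €116,480 = €698,880

€698,880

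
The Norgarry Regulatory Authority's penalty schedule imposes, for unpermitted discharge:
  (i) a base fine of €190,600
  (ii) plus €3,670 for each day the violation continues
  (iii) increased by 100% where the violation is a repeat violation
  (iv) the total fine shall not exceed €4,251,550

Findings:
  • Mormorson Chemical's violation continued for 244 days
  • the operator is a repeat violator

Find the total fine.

Per-day component: 244 × €3,670 = €895,480
Base plus per-day: €190,600 + €895,480 = €1,086,080
Enhancement: 100% of €1,086,080 = €1,086,080
Enhanced fine: €1,086,080 + €1,086,080 = €2,172,160
Cap at €4,251,550: €2,172,160 is within the cap, no reduction.

€2,172,160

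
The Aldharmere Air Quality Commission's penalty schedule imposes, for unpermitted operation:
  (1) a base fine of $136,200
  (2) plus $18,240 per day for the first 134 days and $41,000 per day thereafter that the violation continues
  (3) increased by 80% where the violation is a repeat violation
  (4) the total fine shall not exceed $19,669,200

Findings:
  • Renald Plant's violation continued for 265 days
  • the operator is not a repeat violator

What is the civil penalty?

$7,951,360

First 134 days: 134 × $18,240 = $2,444,160
Remaining days: (265 − 134) × $41,000 = $5,371,000
Per-day component: $2,444,160 + $5,371,000 = $7,815,160
Base plus per-day: $136,200 + $7,815,160 = $7,951,360
The operator is not a repeat violator: no 80% increase.
Cap at $19,669,200: $7,951,360 is within the cap, no reduction.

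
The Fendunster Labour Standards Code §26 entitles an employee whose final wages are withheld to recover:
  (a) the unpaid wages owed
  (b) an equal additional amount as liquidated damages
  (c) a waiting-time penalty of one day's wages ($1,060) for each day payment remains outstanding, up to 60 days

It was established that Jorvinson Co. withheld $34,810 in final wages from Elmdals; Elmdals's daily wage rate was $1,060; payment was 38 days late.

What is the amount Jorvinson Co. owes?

Liquidated damages (equal amount): $34,810
Penalty days: min(38, 60) = 38
Waiting-time penalty: 38 × $1,060 = $40,280
Total award: $34,810 + $34,810 + $40,280 = $109,900

$109,900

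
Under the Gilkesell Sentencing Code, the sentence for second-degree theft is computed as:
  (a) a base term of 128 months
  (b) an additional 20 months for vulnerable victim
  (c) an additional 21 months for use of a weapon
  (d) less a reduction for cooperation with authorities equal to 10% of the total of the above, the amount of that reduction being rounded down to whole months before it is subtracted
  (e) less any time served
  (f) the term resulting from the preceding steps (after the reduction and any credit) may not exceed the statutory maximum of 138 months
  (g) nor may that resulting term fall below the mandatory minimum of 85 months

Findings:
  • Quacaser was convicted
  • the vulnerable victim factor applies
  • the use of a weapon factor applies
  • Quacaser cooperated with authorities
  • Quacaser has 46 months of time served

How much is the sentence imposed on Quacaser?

Vulnerable victim enhancement: +20 months
Use of a weapon enhancement: +21 months
Adjusted term: 128 months + 20 months + 21 months = 169 months
Cooperation with authorities reduction: 10% of 169 months = 16 months (rounded down)
After reduction: 169 − 16 = 153 months
Less time served: 153 months − 46 months = 107 months
Cap at 138 months: 107 months is within the cap, no reduction.
Minimum 85 months: 107 months meets the minimum, no increase.

107 months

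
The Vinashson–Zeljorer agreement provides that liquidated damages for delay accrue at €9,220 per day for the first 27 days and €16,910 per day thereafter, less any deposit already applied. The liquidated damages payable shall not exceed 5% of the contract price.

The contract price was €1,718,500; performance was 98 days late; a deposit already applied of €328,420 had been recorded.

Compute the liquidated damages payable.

€85,925

First 27 days: 27 × €9,220 = €248,940
Remaining days: (98 − 27) × €16,910 = €1,200,610
Accrued per-day damages: €248,940 + €1,200,610 = €1,449,550
Less deposit already applied: €1,449,550 − €328,420 = €1,121,130
Cap: 5% of €1,718,500 = €85,925
Cap at €85,925: €1,121,130 exceeds the cap → €85,925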